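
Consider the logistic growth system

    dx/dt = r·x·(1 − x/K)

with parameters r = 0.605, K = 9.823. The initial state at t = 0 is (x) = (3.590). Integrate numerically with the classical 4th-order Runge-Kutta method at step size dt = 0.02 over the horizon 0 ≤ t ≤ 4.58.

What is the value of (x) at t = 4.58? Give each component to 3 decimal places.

t=0.000: state=(3.590)
step 1 (dt=0.02): k1=(1.378), k2=(1.380), k3=(1.380), k4=(1.383); state += dt/6·(k1+2k2+2k3+k4)
t=0.020: state=(3.618)
t=0.040: state=(3.645)
t=0.060: state=(3.673)
continuing one RK4 step at a time; state shown every 10 steps (Δt=0.2):
t=0.200: state=(3.870)
t=0.400: state=(4.157)
t=0.600: state=(4.449)
t=0.800: state=(4.745)
t=1.000: state=(5.042)
t=1.200: state=(5.338)
t=1.400: state=(5.631)
t=1.600: state=(5.919)
t=1.800: state=(6.200)
t=2.000: state=(6.472)
t=2.200: state=(6.734)
t=2.400: state=(6.984)
t=2.600: state=(7.222)
t=2.800: state=(7.447)
t=3.000: state=(7.658)
t=3.200: state=(7.855)
t=3.400: state=(8.039)
t=3.600: state=(8.209)
t=3.800: state=(8.365)
t=4.000: state=(8.509)
t=4.200: state=(8.641)
t=4.400: state=(8.761)
t=4.580: state=(8.860)

(x) = (8.860)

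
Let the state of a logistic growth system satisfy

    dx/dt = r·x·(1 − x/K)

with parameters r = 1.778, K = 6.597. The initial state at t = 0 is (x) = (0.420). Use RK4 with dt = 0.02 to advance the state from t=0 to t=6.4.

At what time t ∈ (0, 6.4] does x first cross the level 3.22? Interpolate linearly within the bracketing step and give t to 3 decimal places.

t=0.000: state=(0.420)
step 1 (dt=0.02): k1=(0.699), k2=(0.710), k3=(0.710), k4=(0.721); state += dt/6·(k1+2k2+2k3+k4)
t=0.020: state=(0.434)
t=0.040: state=(0.449)
t=0.060: state=(0.464)
continuing one RK4 step at a time; state shown every 25 steps (Δt=0.5):
t=0.500: state=(0.936)
t=1.000: state=(1.893)
t=1.480: state=(3.205)
next step: t=1.500: state=(3.263) — x has crossed 3.22
linear interpolation between t=1.480 (3.20469) and t=1.500 (3.26332) → t≈1.485

t = 1.485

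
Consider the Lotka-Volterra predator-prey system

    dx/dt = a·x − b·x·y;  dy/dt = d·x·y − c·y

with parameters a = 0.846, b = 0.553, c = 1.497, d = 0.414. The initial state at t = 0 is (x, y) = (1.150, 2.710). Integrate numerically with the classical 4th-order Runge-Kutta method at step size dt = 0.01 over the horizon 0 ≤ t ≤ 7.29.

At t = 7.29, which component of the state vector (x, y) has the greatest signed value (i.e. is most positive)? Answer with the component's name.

t=0.000: state=(1.150, 2.710)
step 1 (dt=0.01): k1=(-0.751, -2.767), k2=(-0.739, -2.757), k3=(-0.739, -2.757), k4=(-0.728, -2.747); state += dt/6·(k1+2k2+2k3+k4)
t=0.010: state=(1.143, 2.682)
t=0.020: state=(1.135, 2.655)
t=0.030: state=(1.128, 2.628)
continuing one RK4 step at a time; state shown every 25 steps (Δt=0.25):
t=0.250: state=(1.022, 2.084)
t=0.500: state=(0.981, 1.589)
t=0.750: state=(1.000, 1.210)
t=1.000: state=(1.067, 0.926)
t=1.250: state=(1.178, 0.715)
t=1.500: state=(1.333, 0.560)
t=1.750: state=(1.537, 0.446)
t=2.000: state=(1.796, 0.365)
t=2.250: state=(2.119, 0.307)
t=2.500: state=(2.516, 0.268)
t=2.750: state=(3.001, 0.245)
t=3.000: state=(3.587, 0.237)
t=3.250: state=(4.287, 0.245)
t=3.500: state=(5.112, 0.273)
t=3.750: state=(6.059, 0.335)
t=4.000: state=(7.095, 0.455)
t=4.250: state=(8.114, 0.688)
t=4.500: state=(8.864, 1.144)
t=4.750: state=(8.868, 1.987)
t=5.000: state=(7.655, 3.249)
t=5.250: state=(5.528, 4.437)
t=5.500: state=(3.555, 4.857)
t=5.750: state=(2.286, 4.493)
t=6.000: state=(1.593, 3.763)
t=6.250: state=(1.235, 2.990)
t=6.500: state=(1.059, 2.313)
t=6.750: state=(0.989, 1.767)
t=7.000: state=(0.986, 1.346)
t=7.250: state=(1.035, 1.027)
t=7.290: state=(1.047, 0.984)
compare at T: x=1.047, y=0.984

largest component: x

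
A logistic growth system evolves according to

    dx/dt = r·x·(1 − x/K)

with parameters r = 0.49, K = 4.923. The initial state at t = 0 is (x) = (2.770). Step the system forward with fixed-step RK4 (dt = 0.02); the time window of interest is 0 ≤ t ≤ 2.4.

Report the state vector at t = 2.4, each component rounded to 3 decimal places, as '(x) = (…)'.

(x) = (3.971)

t=0.000: state=(2.770)
step 1 (dt=0.02): k1=(0.594), k2=(0.593), k3=(0.593), k4=(0.593); state += dt/6·(k1+2k2+2k3+k4)
t=0.020: state=(2.782)
t=0.040: state=(2.794)
t=0.060: state=(2.806)
continuing one RK4 step at a time; state shown every 5 steps (Δt=0.1):
t=0.100: state=(2.829)
t=0.200: state=(2.888)
t=0.300: state=(2.946)
t=0.400: state=(3.004)
t=0.500: state=(3.061)
t=0.600: state=(3.117)
t=0.700: state=(3.173)
t=0.800: state=(3.228)
t=0.900: state=(3.282)
t=1.000: state=(3.335)
t=1.100: state=(3.387)
t=1.200: state=(3.439)
t=1.300: state=(3.489)
t=1.400: state=(3.538)
t=1.500: state=(3.586)
t=1.600: state=(3.634)
t=1.700: state=(3.680)
t=1.800: state=(3.725)
t=1.900: state=(3.768)
t=2.000: state=(3.811)
t=2.100: state=(3.853)
t=2.200: state=(3.893)
t=2.300: state=(3.933)
t=2.400: state=(3.971)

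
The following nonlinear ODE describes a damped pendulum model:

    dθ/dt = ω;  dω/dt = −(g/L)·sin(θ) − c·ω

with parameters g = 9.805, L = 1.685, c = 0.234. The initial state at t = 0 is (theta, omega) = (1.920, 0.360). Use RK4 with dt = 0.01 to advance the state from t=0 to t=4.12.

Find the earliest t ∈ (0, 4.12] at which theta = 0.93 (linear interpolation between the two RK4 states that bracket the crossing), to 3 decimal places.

t = 0.678

t=0.000: state=(1.920, 0.360)
step 1 (dt=0.01): k1=(0.360, -5.552), k2=(0.332, -5.542), k3=(0.332, -5.542), k4=(0.305, -5.532); state += dt/6·(k1+2k2+2k3+k4)
t=0.010: state=(1.923, 0.305)
t=0.020: state=(1.926, 0.249)
t=0.030: state=(1.928, 0.194)
continuing one RK4 step at a time; state shown every 20 steps (Δt=0.2):
t=0.200: state=(1.883, -0.725)
t=0.400: state=(1.630, -1.803)
t=0.600: state=(1.164, -2.833)
t=0.670: state=(0.955, -3.139)
next step: t=0.680: state=(0.924, -3.178) — theta has crossed 0.93
linear interpolation between t=0.670 (0.95520) and t=0.680 (0.92361) → t≈0.678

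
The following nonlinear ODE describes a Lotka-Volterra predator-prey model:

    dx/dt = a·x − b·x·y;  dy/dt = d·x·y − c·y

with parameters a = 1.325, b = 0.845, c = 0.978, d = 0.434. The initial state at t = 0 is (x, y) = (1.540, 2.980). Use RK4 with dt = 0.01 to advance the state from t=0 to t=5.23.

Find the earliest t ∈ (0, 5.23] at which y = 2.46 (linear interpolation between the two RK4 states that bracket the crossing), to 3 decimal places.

t = 0.433

t=0.000: state=(1.540, 2.980)
step 1 (dt=0.01): k1=(-1.837, -0.923), k2=(-1.820, -0.933), k3=(-1.820, -0.933), k4=(-1.804, -0.943); state += dt/6·(k1+2k2+2k3+k4)
t=0.010: state=(1.522, 2.971)
t=0.020: state=(1.504, 2.961)
t=0.030: state=(1.486, 2.951)
continuing one RK4 step at a time; state shown every 20 steps (Δt=0.2):
t=0.200: state=(1.235, 2.762)
t=0.400: state=(1.031, 2.504)
t=0.430: state=(1.007, 2.464)
next step: t=0.440: state=(1.000, 2.451) — y has crossed 2.46
linear interpolation between t=0.430 (2.46432) and t=0.440 (2.45099) → t≈0.433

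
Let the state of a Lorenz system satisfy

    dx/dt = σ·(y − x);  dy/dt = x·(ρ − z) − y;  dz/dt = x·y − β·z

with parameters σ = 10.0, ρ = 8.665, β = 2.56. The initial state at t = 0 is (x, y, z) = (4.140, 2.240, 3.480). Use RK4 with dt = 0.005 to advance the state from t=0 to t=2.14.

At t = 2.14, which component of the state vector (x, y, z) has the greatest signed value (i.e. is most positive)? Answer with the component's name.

largest component: z

t=0.000: state=(4.140, 2.240, 3.480)
step 1 (dt=0.005): k1=(-19.000, 19.226, 0.365), k2=(-18.044, 18.928, 0.453), k3=(-18.076, 18.940, 0.455), k4=(-17.149, 18.653, 0.540); state += dt/6·(k1+2k2+2k3+k4)
t=0.005: state=(4.050, 2.335, 3.482)
t=0.010: state=(3.968, 2.427, 3.485)
t=0.015: state=(3.895, 2.516, 3.489)
continuing one RK4 step at a time; state shown every 20 steps (Δt=0.1):
t=0.100: state=(3.541, 3.808, 3.687)
t=0.200: state=(4.205, 5.143, 4.386)
t=0.300: state=(5.233, 6.267, 5.811)
t=0.400: state=(6.087, 6.667, 7.810)
t=0.500: state=(6.250, 5.969, 9.565)
t=0.600: state=(5.594, 4.648, 10.196)
t=0.700: state=(4.565, 3.548, 9.703)
t=0.800: state=(3.692, 2.995, 8.673)
t=0.900: state=(3.192, 2.885, 7.587)
t=1.000: state=(3.053, 3.068, 6.681)
t=1.100: state=(3.199, 3.464, 6.066)
t=1.200: state=(3.564, 4.020, 5.812)
t=1.300: state=(4.086, 4.658, 5.970)
t=1.400: state=(4.666, 5.227, 6.548)
t=1.500: state=(5.147, 5.516, 7.424)
t=1.600: state=(5.353, 5.381, 8.303)
t=1.700: state=(5.204, 4.896, 8.837)
t=1.800: state=(4.795, 4.321, 8.870)
t=1.900: state=(4.325, 3.889, 8.504)
t=2.000: state=(3.964, 3.688, 7.953)
t=2.100: state=(3.785, 3.702, 7.408)
t=2.140: state=(3.766, 3.757, 7.222)
compare at T: x=3.766, y=3.757, z=7.222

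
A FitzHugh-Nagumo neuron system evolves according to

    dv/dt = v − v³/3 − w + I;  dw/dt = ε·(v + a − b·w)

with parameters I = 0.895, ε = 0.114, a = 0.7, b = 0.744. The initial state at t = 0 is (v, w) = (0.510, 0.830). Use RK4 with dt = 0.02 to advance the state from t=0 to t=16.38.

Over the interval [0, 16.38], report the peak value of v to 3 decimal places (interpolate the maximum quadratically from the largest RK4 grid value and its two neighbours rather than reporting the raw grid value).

t=0.000: state=(0.510, 0.830)
step 1 (dt=0.02): k1=(0.531, 0.068), k2=(0.534, 0.068), k3=(0.534, 0.068), k4=(0.537, 0.069); state += dt/6·(k1+2k2+2k3+k4)
t=0.020: state=(0.521, 0.831)
t=0.040: state=(0.531, 0.833)
t=0.060: state=(0.542, 0.834)
continuing one RK4 step at a time; state shown every 50 steps (Δt=1):
t=1.000: state=(1.138, 0.929)
t=2.000: state=(1.525, 1.080)
t=3.000: state=(1.557, 1.239)
t=4.000: state=(1.484, 1.381)
t=5.000: state=(1.384, 1.502)
t=6.000: state=(1.271, 1.602)
t=7.000: state=(1.142, 1.680)
t=8.000: state=(0.987, 1.736)
t=9.000: state=(0.779, 1.769)
t=10.000: state=(0.441, 1.770)
t=11.000: state=(-0.290, 1.716)
t=12.000: state=(-1.564, 1.549)
t=13.000: state=(-1.906, 1.301)
t=14.000: state=(-1.848, 1.066)
t=15.000: state=(-1.759, 0.859)
t=16.000: state=(-1.667, 0.678)
t=16.380: state=(-1.631, 0.617)
largest grid value and its neighbours: v(2.600)=1.56708, v(2.620)=1.56710, v(2.640)=1.56706
parabola through these three points peaks at t≈2.617 with v≈1.56710

max v = 1.567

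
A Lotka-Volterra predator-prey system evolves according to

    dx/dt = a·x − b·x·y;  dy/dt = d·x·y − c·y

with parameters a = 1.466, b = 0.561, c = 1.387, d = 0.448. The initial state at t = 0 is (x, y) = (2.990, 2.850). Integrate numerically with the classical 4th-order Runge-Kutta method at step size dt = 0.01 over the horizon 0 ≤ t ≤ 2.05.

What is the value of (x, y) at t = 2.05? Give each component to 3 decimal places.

t=0.000: state=(2.990, 2.850)
step 1 (dt=0.01): k1=(-0.397, -0.135), k2=(-0.396, -0.138), k3=(-0.396, -0.138), k4=(-0.394, -0.140); state += dt/6·(k1+2k2+2k3+k4)
t=0.010: state=(2.986, 2.849)
t=0.020: state=(2.982, 2.847)
t=0.030: state=(2.978, 2.846)
continuing one RK4 step at a time; state shown every 10 steps (Δt=0.1):
t=0.100: state=(2.952, 2.834)
t=0.200: state=(2.917, 2.814)
t=0.300: state=(2.886, 2.789)
t=0.400: state=(2.860, 2.761)
t=0.500: state=(2.839, 2.731)
t=0.600: state=(2.823, 2.699)
t=0.700: state=(2.812, 2.665)
t=0.800: state=(2.806, 2.631)
t=0.900: state=(2.806, 2.597)
t=1.000: state=(2.811, 2.564)
t=1.100: state=(2.822, 2.532)
t=1.200: state=(2.837, 2.502)
t=1.300: state=(2.857, 2.474)
t=1.400: state=(2.882, 2.449)
t=1.500: state=(2.910, 2.427)
t=1.600: state=(2.942, 2.409)
t=1.700: state=(2.977, 2.394)
t=1.800: state=(3.015, 2.383)
t=1.900: state=(3.055, 2.377)
t=2.000: state=(3.096, 2.375)
t=2.050: state=(3.117, 2.375)

(x, y) = (3.117, 2.375)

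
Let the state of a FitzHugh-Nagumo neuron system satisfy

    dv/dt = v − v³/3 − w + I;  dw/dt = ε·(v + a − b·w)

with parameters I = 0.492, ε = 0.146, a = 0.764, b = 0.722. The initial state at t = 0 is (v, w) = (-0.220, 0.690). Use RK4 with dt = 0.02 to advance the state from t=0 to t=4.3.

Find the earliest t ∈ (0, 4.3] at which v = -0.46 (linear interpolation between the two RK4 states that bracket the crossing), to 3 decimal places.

t = 0.466

t=0.000: state=(-0.220, 0.690)
step 1 (dt=0.02): k1=(-0.414, 0.007), k2=(-0.418, 0.006), k3=(-0.418, 0.006), k4=(-0.423, 0.005); state += dt/6·(k1+2k2+2k3+k4)
t=0.020: state=(-0.228, 0.690)
t=0.040: state=(-0.237, 0.690)
t=0.060: state=(-0.246, 0.690)
continuing one RK4 step at a time; state shown every 10 steps (Δt=0.2):
t=0.200: state=(-0.311, 0.690)
t=0.400: state=(-0.420, 0.687)
t=0.460: state=(-0.456, 0.686)
next step: t=0.480: state=(-0.469, 0.685) — v has crossed -0.46
linear interpolation between t=0.460 (-0.45641) and t=0.480 (-0.46887) → t≈0.466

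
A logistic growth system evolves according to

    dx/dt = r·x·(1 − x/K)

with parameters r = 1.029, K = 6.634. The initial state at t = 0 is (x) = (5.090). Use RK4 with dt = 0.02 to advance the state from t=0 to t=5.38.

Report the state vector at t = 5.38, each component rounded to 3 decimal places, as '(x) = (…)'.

(x) = (6.626)

t=0.000: state=(5.090)
step 1 (dt=0.02): k1=(1.219), k2=(1.212), k3=(1.212), k4=(1.206); state += dt/6·(k1+2k2+2k3+k4)
t=0.020: state=(5.114)
t=0.040: state=(5.138)
t=0.060: state=(5.162)
continuing one RK4 step at a time; state shown every 10 steps (Δt=0.2):
t=0.200: state=(5.320)
t=0.400: state=(5.524)
t=0.600: state=(5.701)
t=0.800: state=(5.854)
t=1.000: state=(5.985)
t=1.200: state=(6.096)
t=1.400: state=(6.189)
t=1.600: state=(6.268)
t=1.800: state=(6.333)
t=2.000: state=(6.387)
t=2.200: state=(6.431)
t=2.400: state=(6.468)
t=2.600: state=(6.498)
t=2.800: state=(6.523)
t=3.000: state=(6.543)
t=3.200: state=(6.560)
t=3.400: state=(6.574)
t=3.600: state=(6.585)
t=3.800: state=(6.594)
t=4.000: state=(6.601)
t=4.200: state=(6.607)
t=4.400: state=(6.612)
t=4.600: state=(6.616)
t=4.800: state=(6.620)
t=5.000: state=(6.622)
t=5.200: state=(6.624)
t=5.380: state=(6.626)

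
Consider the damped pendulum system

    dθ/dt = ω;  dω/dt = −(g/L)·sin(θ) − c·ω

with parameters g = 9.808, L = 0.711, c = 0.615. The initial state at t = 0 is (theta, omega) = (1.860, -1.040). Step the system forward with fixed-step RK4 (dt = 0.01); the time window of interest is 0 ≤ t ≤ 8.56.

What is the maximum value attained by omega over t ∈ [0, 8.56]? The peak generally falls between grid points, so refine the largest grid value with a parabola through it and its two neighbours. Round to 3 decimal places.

t=0.000: state=(1.860, -1.040)
step 1 (dt=0.01): k1=(-1.040, -12.582), k2=(-1.103, -12.564), k3=(-1.103, -12.565), k4=(-1.166, -12.547); state += dt/6·(k1+2k2+2k3+k4)
t=0.010: state=(1.849, -1.166)
t=0.020: state=(1.837, -1.291)
t=0.030: state=(1.823, -1.416)
continuing one RK4 step at a time; state shown every 50 steps (Δt=0.5):
t=0.500: state=(-0.008, -5.181)
t=1.000: state=(-1.301, 0.687)
t=1.500: state=(0.192, 3.753)
t=2.000: state=(0.888, -1.326)
t=2.500: state=(-0.405, -2.337)
t=3.000: state=(-0.504, 1.805)
t=3.500: state=(0.484, 1.022)
t=4.000: state=(0.171, -1.766)
t=4.500: state=(-0.425, -0.012)
t=5.000: state=(0.061, 1.307)
t=5.500: state=(0.284, -0.572)
t=6.000: state=(-0.174, -0.698)
t=6.500: state=(-0.129, 0.743)
t=7.000: state=(0.187, 0.169)
t=7.500: state=(0.007, -0.626)
t=8.000: state=(-0.141, 0.168)
t=8.500: state=(0.061, 0.381)
t=8.560: state=(0.082, 0.309)
largest grid value and its neighbours: omega(1.400)=3.99155, omega(1.410)=3.99164, omega(1.420)=3.98632
parabola through these three points peaks at t≈1.405 with omega≈3.99227

max omega = 3.992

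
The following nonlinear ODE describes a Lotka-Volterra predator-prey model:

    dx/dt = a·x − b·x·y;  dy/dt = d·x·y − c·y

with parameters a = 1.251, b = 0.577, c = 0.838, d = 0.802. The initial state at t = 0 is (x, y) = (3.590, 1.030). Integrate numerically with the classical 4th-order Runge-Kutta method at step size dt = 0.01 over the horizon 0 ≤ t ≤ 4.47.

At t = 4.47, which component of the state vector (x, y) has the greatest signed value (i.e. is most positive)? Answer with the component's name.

t=0.000: state=(3.590, 1.030)
step 1 (dt=0.01): k1=(2.358, 2.102), k2=(2.343, 2.134), k3=(2.343, 2.134), k4=(2.328, 2.166); state += dt/6·(k1+2k2+2k3+k4)
t=0.010: state=(3.613, 1.051)
t=0.020: state=(3.637, 1.073)
t=0.030: state=(3.659, 1.096)
continuing one RK4 step at a time; state shown every 20 steps (Δt=0.2):
t=0.200: state=(3.974, 1.602)
t=0.400: state=(4.026, 2.589)
t=0.600: state=(3.538, 4.048)
t=0.800: state=(2.596, 5.619)
t=1.000: state=(1.630, 6.652)
t=1.200: state=(0.952, 6.889)
t=1.400: state=(0.560, 6.557)
t=1.600: state=(0.349, 5.954)
t=1.800: state=(0.235, 5.272)
t=2.000: state=(0.170, 4.603)
t=2.200: state=(0.133, 3.988)
t=2.400: state=(0.112, 3.439)
t=2.600: state=(0.099, 2.958)
t=2.800: state=(0.093, 2.540)
t=3.000: state=(0.091, 2.180)
t=3.200: state=(0.092, 1.871)
t=3.400: state=(0.097, 1.606)
t=3.600: state=(0.105, 1.381)
t=3.800: state=(0.116, 1.188)
t=4.000: state=(0.132, 1.025)
t=4.200: state=(0.151, 0.887)
t=4.400: state=(0.177, 0.770)
t=4.470: state=(0.187, 0.733)
compare at T: x=0.187, y=0.733

largest component: y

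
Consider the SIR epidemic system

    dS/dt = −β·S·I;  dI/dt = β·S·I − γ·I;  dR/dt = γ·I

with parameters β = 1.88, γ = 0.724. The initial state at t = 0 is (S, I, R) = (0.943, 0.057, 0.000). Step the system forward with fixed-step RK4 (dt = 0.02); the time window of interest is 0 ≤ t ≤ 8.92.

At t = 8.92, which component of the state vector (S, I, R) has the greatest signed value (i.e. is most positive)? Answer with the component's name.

largest component: R

t=0.000: state=(0.943, 0.057, 0.000)
step 1 (dt=0.02): k1=(-0.101, 0.060, 0.041), k2=(-0.102, 0.060, 0.042), k3=(-0.102, 0.060, 0.042), k4=(-0.103, 0.061, 0.042); state += dt/6·(k1+2k2+2k3+k4)
t=0.020: state=(0.941, 0.058, 0.001)
t=0.040: state=(0.939, 0.059, 0.002)
t=0.060: state=(0.937, 0.061, 0.003)
continuing one RK4 step at a time; state shown every 25 steps (Δt=0.5):
t=0.500: state=(0.879, 0.094, 0.027)
t=1.000: state=(0.788, 0.143, 0.069)
t=1.500: state=(0.671, 0.198, 0.131)
t=2.000: state=(0.544, 0.244, 0.212)
t=2.500: state=(0.427, 0.268, 0.305)
t=3.000: state=(0.332, 0.266, 0.402)
t=3.500: state=(0.261, 0.244, 0.495)
t=4.000: state=(0.210, 0.212, 0.578)
t=4.500: state=(0.175, 0.177, 0.648)
t=5.000: state=(0.151, 0.143, 0.706)
t=5.500: state=(0.134, 0.114, 0.752)
t=6.000: state=(0.122, 0.089, 0.789)
t=6.500: state=(0.113, 0.069, 0.818)
t=7.000: state=(0.107, 0.054, 0.840)
t=7.500: state=(0.102, 0.041, 0.857)
t=8.000: state=(0.098, 0.031, 0.870)
t=8.500: state=(0.096, 0.024, 0.880)
t=8.920: state=(0.094, 0.019, 0.887)
compare at T: S=0.094, I=0.019, R=0.887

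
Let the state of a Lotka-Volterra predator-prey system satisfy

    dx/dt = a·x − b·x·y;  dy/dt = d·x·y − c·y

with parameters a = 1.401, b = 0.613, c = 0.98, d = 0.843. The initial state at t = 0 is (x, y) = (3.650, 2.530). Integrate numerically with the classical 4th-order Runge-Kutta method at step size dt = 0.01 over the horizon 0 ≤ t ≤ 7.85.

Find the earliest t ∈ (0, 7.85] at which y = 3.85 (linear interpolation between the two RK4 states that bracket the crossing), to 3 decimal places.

t = 0.213

t=0.000: state=(3.650, 2.530)
step 1 (dt=0.01): k1=(-0.547, 5.305), k2=(-0.606, 5.355), k3=(-0.607, 5.355), k4=(-0.666, 5.404); state += dt/6·(k1+2k2+2k3+k4)
t=0.010: state=(3.644, 2.584)
t=0.020: state=(3.637, 2.638)
t=0.030: state=(3.628, 2.694)
t=0.210: state=(3.265, 3.828)
next step: t=0.220: state=(3.233, 3.896) — y has crossed 3.85
linear interpolation between t=0.210 (3.82839) and t=0.220 (3.89632) → t≈0.213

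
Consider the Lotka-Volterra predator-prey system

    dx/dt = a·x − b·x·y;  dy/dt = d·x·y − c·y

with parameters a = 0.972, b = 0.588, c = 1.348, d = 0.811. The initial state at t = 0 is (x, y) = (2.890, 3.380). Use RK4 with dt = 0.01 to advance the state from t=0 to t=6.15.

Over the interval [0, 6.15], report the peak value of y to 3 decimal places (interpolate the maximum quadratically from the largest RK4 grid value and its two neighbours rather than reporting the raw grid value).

t=0.000: state=(2.890, 3.380)
step 1 (dt=0.01): k1=(-2.935, 3.366), k2=(-2.948, 3.342), k3=(-2.948, 3.342), k4=(-2.961, 3.317); state += dt/6·(k1+2k2+2k3+k4)
t=0.010: state=(2.861, 3.413)
t=0.020: state=(2.831, 3.446)
t=0.030: state=(2.801, 3.479)
continuing one RK4 step at a time; state shown every 20 steps (Δt=0.2):
t=0.200: state=(2.278, 3.926)
t=0.400: state=(1.716, 4.139)
t=0.600: state=(1.286, 4.025)
t=0.800: state=(0.991, 3.691)
t=1.000: state=(0.799, 3.255)
t=1.200: state=(0.680, 2.801)
t=1.400: state=(0.610, 2.373)
t=1.600: state=(0.573, 1.994)
t=1.800: state=(0.561, 1.669)
t=2.000: state=(0.570, 1.397)
t=2.200: state=(0.595, 1.172)
t=2.400: state=(0.637, 0.989)
t=2.600: state=(0.695, 0.841)
t=2.800: state=(0.770, 0.723)
t=3.000: state=(0.864, 0.631)
t=3.200: state=(0.979, 0.559)
t=3.400: state=(1.117, 0.506)
t=3.600: state=(1.281, 0.469)
t=3.800: state=(1.474, 0.448)
t=4.000: state=(1.700, 0.442)
t=4.200: state=(1.959, 0.454)
t=4.400: state=(2.252, 0.488)
t=4.600: state=(2.574, 0.550)
t=4.800: state=(2.913, 0.656)
t=5.000: state=(3.246, 0.826)
t=5.200: state=(3.526, 1.093)
t=5.400: state=(3.682, 1.501)
t=5.600: state=(3.629, 2.081)
t=5.800: state=(3.310, 2.801)
t=6.000: state=(2.771, 3.510)
t=6.150: state=(2.309, 3.906)
largest grid value and its neighbours: y(0.410)=4.14059, y(0.420)=4.14114, y(0.430)=4.14088
parabola through these three points peaks at t≈0.422 with y≈4.14116

max y = 4.141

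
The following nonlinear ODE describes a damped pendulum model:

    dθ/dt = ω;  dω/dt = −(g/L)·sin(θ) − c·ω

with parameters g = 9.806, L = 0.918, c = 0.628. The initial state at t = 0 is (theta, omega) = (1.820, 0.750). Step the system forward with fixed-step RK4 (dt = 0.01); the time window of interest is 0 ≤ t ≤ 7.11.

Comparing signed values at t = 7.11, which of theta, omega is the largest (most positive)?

largest component: omega

t=0.000: state=(1.820, 0.750)
step 1 (dt=0.01): k1=(0.750, -10.823), k2=(0.696, -10.779), k3=(0.696, -10.780), k4=(0.642, -10.737); state += dt/6·(k1+2k2+2k3+k4)
t=0.010: state=(1.827, 0.642)
t=0.020: state=(1.833, 0.535)
t=0.030: state=(1.838, 0.429)
continuing one RK4 step at a time; state shown every 25 steps (Δt=0.25):
t=0.250: state=(1.687, -1.761)
t=0.500: state=(0.968, -3.870)
t=0.750: state=(-0.106, -4.279)
t=1.000: state=(-0.965, -2.328)
t=1.250: state=(-1.221, 0.260)
t=1.500: state=(-0.872, 2.398)
t=1.750: state=(-0.131, 3.226)
t=2.000: state=(0.576, 2.147)
t=2.250: state=(0.865, 0.127)
t=2.500: state=(0.660, -1.656)
t=2.750: state=(0.127, -2.369)
t=3.000: state=(-0.401, -1.637)
t=3.250: state=(-0.625, -0.115)
t=3.500: state=(-0.472, 1.245)
t=3.750: state=(-0.076, 1.741)
t=4.000: state=(0.306, 1.164)
t=4.250: state=(0.458, 0.014)
t=4.500: state=(0.327, -0.976)
t=4.750: state=(0.029, -1.276)
t=5.000: state=(-0.243, -0.792)
t=5.250: state=(-0.335, 0.074)
t=5.500: state=(-0.221, 0.773)
t=5.750: state=(0.005, 0.927)
t=6.000: state=(0.195, 0.520)
t=6.250: state=(0.244, -0.128)
t=6.500: state=(0.145, -0.609)
t=6.750: state=(-0.024, -0.667)
t=7.000: state=(-0.155, -0.328)
t=7.110: state=(-0.179, -0.115)
compare at T: theta=-0.179, omega=-0.115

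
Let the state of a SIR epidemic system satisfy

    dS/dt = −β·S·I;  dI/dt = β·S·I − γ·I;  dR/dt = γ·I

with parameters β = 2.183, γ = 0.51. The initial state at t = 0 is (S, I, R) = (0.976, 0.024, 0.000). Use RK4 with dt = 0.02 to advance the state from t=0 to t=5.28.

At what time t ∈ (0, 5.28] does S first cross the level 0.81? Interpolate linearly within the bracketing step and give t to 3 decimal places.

t=0.000: state=(0.976, 0.024, 0.000)
step 1 (dt=0.02): k1=(-0.051, 0.039, 0.012), k2=(-0.052, 0.039, 0.012), k3=(-0.052, 0.040, 0.012), k4=(-0.053, 0.040, 0.013); state += dt/6·(k1+2k2+2k3+k4)
t=0.020: state=(0.975, 0.025, 0.000)
t=0.040: state=(0.974, 0.026, 0.001)
t=0.060: state=(0.973, 0.026, 0.001)
continuing one RK4 step at a time; state shown every 10 steps (Δt=0.2):
t=0.200: state=(0.964, 0.033, 0.003)
t=0.400: state=(0.948, 0.045, 0.007)
t=0.600: state=(0.926, 0.062, 0.012)
t=0.800: state=(0.897, 0.083, 0.020)
t=1.000: state=(0.861, 0.110, 0.029)
t=1.200: state=(0.814, 0.143, 0.042)
next step: t=1.220: state=(0.809, 0.147, 0.044) — S has crossed 0.81
linear interpolation between t=1.200 (0.81443) and t=1.220 (0.80929) → t≈1.217

t = 1.217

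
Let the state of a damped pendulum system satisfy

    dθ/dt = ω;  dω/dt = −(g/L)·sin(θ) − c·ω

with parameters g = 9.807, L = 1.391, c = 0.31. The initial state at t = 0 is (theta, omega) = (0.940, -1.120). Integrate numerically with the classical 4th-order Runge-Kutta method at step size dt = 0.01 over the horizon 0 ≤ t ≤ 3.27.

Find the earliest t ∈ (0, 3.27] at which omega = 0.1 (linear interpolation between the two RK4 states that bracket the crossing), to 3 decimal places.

t=0.000: state=(0.940, -1.120)
step 1 (dt=0.01): k1=(-1.120, -5.346), k2=(-1.147, -5.315), k3=(-1.147, -5.314), k4=(-1.173, -5.282); state += dt/6·(k1+2k2+2k3+k4)
t=0.010: state=(0.929, -1.173)
t=0.020: state=(0.917, -1.226)
t=0.030: state=(0.904, -1.277)
continuing one RK4 step at a time; state shown every 20 steps (Δt=0.2):
t=0.200: state=(0.619, -2.023)
t=0.400: state=(0.164, -2.424)
t=0.600: state=(-0.306, -2.174)
t=0.800: state=(-0.669, -1.388)
t=1.000: state=(-0.845, -0.349)
t=1.080: state=(-0.855, 0.079)
next step: t=1.090: state=(-0.854, 0.132) — omega has crossed 0.1
linear interpolation between t=1.080 (0.07899) and t=1.090 (0.13185) → t≈1.084

t = 1.084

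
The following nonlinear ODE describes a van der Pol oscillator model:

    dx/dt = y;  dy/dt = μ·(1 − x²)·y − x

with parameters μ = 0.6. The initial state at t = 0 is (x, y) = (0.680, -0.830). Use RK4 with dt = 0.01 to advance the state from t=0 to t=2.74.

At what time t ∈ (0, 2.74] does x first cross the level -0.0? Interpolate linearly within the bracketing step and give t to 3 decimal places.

t=0.000: state=(0.680, -0.830)
step 1 (dt=0.01): k1=(-0.830, -0.948), k2=(-0.835, -0.948), k3=(-0.835, -0.948), k4=(-0.839, -0.948); state += dt/6·(k1+2k2+2k3+k4)
t=0.010: state=(0.672, -0.839)
t=0.020: state=(0.663, -0.849)
t=0.030: state=(0.655, -0.858)
continuing one RK4 step at a time; state shown every 10 steps (Δt=0.1):
t=0.100: state=(0.592, -0.925)
t=0.200: state=(0.495, -1.021)
t=0.300: state=(0.388, -1.116)
t=0.400: state=(0.272, -1.212)
t=0.500: state=(0.146, -1.305)
t=0.600: state=(0.011, -1.393)
next step: t=0.610: state=(-0.003, -1.401) — x has crossed -0.0
linear interpolation between t=0.600 (0.01098) and t=0.610 (-0.00299) → t≈0.608

t = 0.608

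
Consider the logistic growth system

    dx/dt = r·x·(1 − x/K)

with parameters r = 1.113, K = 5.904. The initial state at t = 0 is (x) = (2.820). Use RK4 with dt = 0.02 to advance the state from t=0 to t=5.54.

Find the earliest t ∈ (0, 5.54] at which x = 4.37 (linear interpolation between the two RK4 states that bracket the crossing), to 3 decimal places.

t = 1.021

t=0.000: state=(2.820)
step 1 (dt=0.02): k1=(1.640), k2=(1.640), k3=(1.640), k4=(1.641); state += dt/6·(k1+2k2+2k3+k4)
t=0.020: state=(2.853)
t=0.040: state=(2.886)
t=0.060: state=(2.918)
continuing one RK4 step at a time; state shown every 10 steps (Δt=0.2):
t=0.200: state=(3.148)
t=0.400: state=(3.472)
t=0.600: state=(3.783)
t=0.800: state=(4.075)
t=1.000: state=(4.343)
t=1.020: state=(4.369)
next step: t=1.040: state=(4.394) — x has crossed 4.37
linear interpolation between t=1.020 (4.36873) and t=1.040 (4.39389) → t≈1.021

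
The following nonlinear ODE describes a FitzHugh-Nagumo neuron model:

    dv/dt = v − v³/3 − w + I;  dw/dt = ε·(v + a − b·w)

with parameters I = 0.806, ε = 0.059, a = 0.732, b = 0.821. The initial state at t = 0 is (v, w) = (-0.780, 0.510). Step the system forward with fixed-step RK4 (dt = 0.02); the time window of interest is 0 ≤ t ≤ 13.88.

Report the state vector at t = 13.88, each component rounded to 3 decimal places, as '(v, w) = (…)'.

t=0.000: state=(-0.780, 0.510)
step 1 (dt=0.02): k1=(-0.326, -0.028), k2=(-0.327, -0.028), k3=(-0.327, -0.028), k4=(-0.328, -0.028); state += dt/6·(k1+2k2+2k3+k4)
t=0.020: state=(-0.787, 0.509)
t=0.040: state=(-0.793, 0.509)
t=0.060: state=(-0.800, 0.508)
continuing one RK4 step at a time; state shown every 25 steps (Δt=0.5):
t=0.500: state=(-0.952, 0.494)
t=1.000: state=(-1.122, 0.473)
t=1.500: state=(-1.262, 0.448)
t=2.000: state=(-1.355, 0.421)
t=2.500: state=(-1.405, 0.392)
t=3.000: state=(-1.425, 0.362)
t=3.500: state=(-1.425, 0.333)
t=4.000: state=(-1.414, 0.305)
t=4.500: state=(-1.397, 0.278)
t=5.000: state=(-1.376, 0.253)
t=5.500: state=(-1.352, 0.228)
t=6.000: state=(-1.326, 0.205)
t=6.500: state=(-1.300, 0.183)
t=7.000: state=(-1.272, 0.163)
t=7.500: state=(-1.242, 0.143)
t=8.000: state=(-1.212, 0.126)
t=8.500: state=(-1.180, 0.109)
t=9.000: state=(-1.147, 0.094)
t=9.500: state=(-1.112, 0.080)
t=10.000: state=(-1.075, 0.068)
t=10.500: state=(-1.034, 0.057)
t=11.000: state=(-0.990, 0.047)
t=11.500: state=(-0.942, 0.039)
t=12.000: state=(-0.886, 0.033)
t=12.500: state=(-0.821, 0.028)
t=13.000: state=(-0.743, 0.026)
t=13.500: state=(-0.645, 0.027)
t=13.880: state=(-0.550, 0.029)

(v, w) = (-0.550, 0.029)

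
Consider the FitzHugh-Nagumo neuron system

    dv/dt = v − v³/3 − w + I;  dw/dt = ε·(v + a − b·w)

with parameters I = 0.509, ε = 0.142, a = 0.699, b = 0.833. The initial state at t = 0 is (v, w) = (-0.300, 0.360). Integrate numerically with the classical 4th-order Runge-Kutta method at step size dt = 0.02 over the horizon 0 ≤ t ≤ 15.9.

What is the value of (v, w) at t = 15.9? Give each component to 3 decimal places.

t=0.000: state=(-0.300, 0.360)
step 1 (dt=0.02): k1=(-0.142, 0.014), k2=(-0.143, 0.014), k3=(-0.143, 0.014), k4=(-0.145, 0.014); state += dt/6·(k1+2k2+2k3+k4)
t=0.020: state=(-0.303, 0.360)
t=0.040: state=(-0.306, 0.361)
t=0.060: state=(-0.309, 0.361)
continuing one RK4 step at a time; state shown every 50 steps (Δt=1):
t=1.000: state=(-0.530, 0.360)
t=2.000: state=(-0.951, 0.315)
t=3.000: state=(-1.336, 0.217)
t=4.000: state=(-1.454, 0.097)
t=5.000: state=(-1.424, -0.014)
t=6.000: state=(-1.350, -0.104)
t=7.000: state=(-1.262, -0.174)
t=8.000: state=(-1.169, -0.224)
t=9.000: state=(-1.070, -0.255)
t=10.000: state=(-0.963, -0.269)
t=11.000: state=(-0.842, -0.266)
t=12.000: state=(-0.691, -0.246)
t=13.000: state=(-0.476, -0.204)
t=14.000: state=(-0.089, -0.128)
t=15.000: state=(0.733, 0.018)
t=15.900: state=(1.574, 0.247)

(v, w) = (1.574, 0.247)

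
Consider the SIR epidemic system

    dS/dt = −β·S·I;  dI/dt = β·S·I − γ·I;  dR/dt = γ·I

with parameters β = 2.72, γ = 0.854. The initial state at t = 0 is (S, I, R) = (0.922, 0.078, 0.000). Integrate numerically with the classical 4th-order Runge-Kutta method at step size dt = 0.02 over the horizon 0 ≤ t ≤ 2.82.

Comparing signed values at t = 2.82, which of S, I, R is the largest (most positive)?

largest component: R

t=0.000: state=(0.922, 0.078, 0.000)
step 1 (dt=0.02): k1=(-0.196, 0.129, 0.067), k2=(-0.198, 0.131, 0.068), k3=(-0.198, 0.131, 0.068), k4=(-0.201, 0.132, 0.069); state += dt/6·(k1+2k2+2k3+k4)
t=0.020: state=(0.918, 0.081, 0.001)
t=0.040: state=(0.914, 0.083, 0.003)
t=0.060: state=(0.910, 0.086, 0.004)
continuing one RK4 step at a time; state shown every 5 steps (Δt=0.1):
t=0.100: state=(0.901, 0.092, 0.007)
t=0.200: state=(0.877, 0.107, 0.016)
t=0.300: state=(0.850, 0.125, 0.026)
t=0.400: state=(0.819, 0.144, 0.037)
t=0.500: state=(0.786, 0.164, 0.050)
t=0.600: state=(0.749, 0.186, 0.065)
t=0.700: state=(0.710, 0.208, 0.082)
t=0.800: state=(0.669, 0.230, 0.101)
t=0.900: state=(0.627, 0.252, 0.121)
t=1.000: state=(0.584, 0.273, 0.144)
t=1.100: state=(0.540, 0.292, 0.168)
t=1.200: state=(0.498, 0.309, 0.193)
t=1.300: state=(0.457, 0.323, 0.220)
t=1.400: state=(0.418, 0.334, 0.248)
t=1.500: state=(0.381, 0.341, 0.277)
t=1.600: state=(0.347, 0.346, 0.307)
t=1.700: state=(0.316, 0.348, 0.336)
t=1.800: state=(0.287, 0.347, 0.366)
t=1.900: state=(0.262, 0.343, 0.395)
t=2.000: state=(0.239, 0.337, 0.424)
t=2.100: state=(0.218, 0.329, 0.453)
t=2.200: state=(0.199, 0.320, 0.481)
t=2.300: state=(0.183, 0.309, 0.508)
t=2.400: state=(0.169, 0.298, 0.533)
t=2.500: state=(0.156, 0.286, 0.558)
t=2.600: state=(0.144, 0.273, 0.582)
t=2.700: state=(0.134, 0.261, 0.605)
t=2.800: state=(0.125, 0.248, 0.627)
t=2.820: state=(0.124, 0.245, 0.631)
compare at T: S=0.124, I=0.245, R=0.631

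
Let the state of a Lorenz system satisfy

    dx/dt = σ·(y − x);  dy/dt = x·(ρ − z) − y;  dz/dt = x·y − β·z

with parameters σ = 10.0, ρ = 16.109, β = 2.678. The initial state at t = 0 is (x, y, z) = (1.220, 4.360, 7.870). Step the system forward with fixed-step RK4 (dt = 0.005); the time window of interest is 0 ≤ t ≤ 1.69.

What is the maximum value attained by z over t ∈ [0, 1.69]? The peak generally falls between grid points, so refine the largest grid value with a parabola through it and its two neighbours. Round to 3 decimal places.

max z = 21.427

t=0.000: state=(1.220, 4.360, 7.870)
step 1 (dt=0.005): k1=(31.400, 5.692, -15.757), k2=(30.757, 6.375, -15.290), k3=(30.790, 6.359, -15.298), k4=(30.178, 7.033, -14.837); state += dt/6·(k1+2k2+2k3+k4)
t=0.005: state=(1.374, 4.392, 7.794)
t=0.010: state=(1.522, 4.430, 7.722)
t=0.015: state=(1.665, 4.475, 7.654)
continuing one RK4 step at a time; state shown every 20 steps (Δt=0.1):
t=0.100: state=(3.729, 6.082, 7.207)
t=0.200: state=(6.394, 9.412, 9.018)
t=0.300: state=(9.368, 11.820, 14.633)
t=0.400: state=(10.118, 8.809, 20.685)
t=0.500: state=(7.299, 3.707, 20.560)
t=0.600: state=(4.176, 1.822, 16.974)
t=0.700: state=(2.668, 1.908, 13.494)
t=0.800: state=(2.443, 2.674, 10.813)
t=0.900: state=(3.051, 4.033, 9.066)
t=1.000: state=(4.438, 6.253, 8.621)
t=1.100: state=(6.658, 9.196, 10.418)
t=1.200: state=(9.035, 10.842, 15.206)
t=1.300: state=(9.434, 8.235, 19.822)
t=1.400: state=(7.119, 4.227, 19.650)
t=1.500: state=(4.573, 2.617, 16.656)
t=1.600: state=(3.320, 2.719, 13.604)
t=1.690: state=(3.199, 3.485, 11.475)
largest grid value and its neighbours: z(0.440)=21.41908, z(0.445)=21.42706, z(0.450)=21.41798
parabola through these three points peaks at t≈0.445 with z≈21.42707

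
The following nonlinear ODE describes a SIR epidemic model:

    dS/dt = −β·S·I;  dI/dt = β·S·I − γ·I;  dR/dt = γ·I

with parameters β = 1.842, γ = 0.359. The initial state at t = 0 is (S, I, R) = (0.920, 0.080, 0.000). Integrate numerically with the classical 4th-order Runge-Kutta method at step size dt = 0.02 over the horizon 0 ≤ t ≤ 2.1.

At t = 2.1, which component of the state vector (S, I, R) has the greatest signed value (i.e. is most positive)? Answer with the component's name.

largest component: I

t=0.000: state=(0.920, 0.080, 0.000)
step 1 (dt=0.02): k1=(-0.136, 0.107, 0.029), k2=(-0.137, 0.108, 0.029), k3=(-0.137, 0.108, 0.029), k4=(-0.139, 0.109, 0.029); state += dt/6·(k1+2k2+2k3+k4)
t=0.020: state=(0.917, 0.082, 0.001)
t=0.040: state=(0.914, 0.084, 0.001)
t=0.060: state=(0.912, 0.087, 0.002)
continuing one RK4 step at a time; state shown every 5 steps (Δt=0.1):
t=0.100: state=(0.906, 0.091, 0.003)
t=0.200: state=(0.889, 0.104, 0.007)
t=0.300: state=(0.872, 0.118, 0.011)
t=0.400: state=(0.852, 0.133, 0.015)
t=0.500: state=(0.830, 0.150, 0.020)
t=0.600: state=(0.806, 0.168, 0.026)
t=0.700: state=(0.780, 0.188, 0.032)
t=0.800: state=(0.752, 0.209, 0.039)
t=0.900: state=(0.722, 0.231, 0.047)
t=1.000: state=(0.690, 0.254, 0.056)
t=1.100: state=(0.657, 0.277, 0.065)
t=1.200: state=(0.623, 0.301, 0.076)
t=1.300: state=(0.589, 0.324, 0.087)
t=1.400: state=(0.553, 0.348, 0.099)
t=1.500: state=(0.518, 0.370, 0.112)
t=1.600: state=(0.483, 0.392, 0.126)
t=1.700: state=(0.448, 0.412, 0.140)
t=1.800: state=(0.415, 0.430, 0.155)
t=1.900: state=(0.383, 0.446, 0.171)
t=2.000: state=(0.352, 0.461, 0.187)
t=2.100: state=(0.323, 0.473, 0.204)
compare at T: S=0.323, I=0.473, R=0.204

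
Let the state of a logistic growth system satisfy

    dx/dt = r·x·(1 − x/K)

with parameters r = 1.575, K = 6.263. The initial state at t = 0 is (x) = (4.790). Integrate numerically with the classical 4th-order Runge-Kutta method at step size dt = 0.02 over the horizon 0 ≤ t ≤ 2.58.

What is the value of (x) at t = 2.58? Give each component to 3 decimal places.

(x) = (6.230)

t=0.000: state=(4.790)
step 1 (dt=0.02): k1=(1.774), k2=(1.759), k3=(1.760), k4=(1.745); state += dt/6·(k1+2k2+2k3+k4)
t=0.020: state=(4.825)
t=0.040: state=(4.860)
t=0.060: state=(4.894)
continuing one RK4 step at a time; state shown every 5 steps (Δt=0.1):
t=0.100: state=(4.960)
t=0.200: state=(5.115)
t=0.300: state=(5.255)
t=0.400: state=(5.382)
t=0.500: state=(5.494)
t=0.600: state=(5.594)
t=0.700: state=(5.683)
t=0.800: state=(5.761)
t=0.900: state=(5.829)
t=1.000: state=(5.888)
t=1.100: state=(5.940)
t=1.200: state=(5.985)
t=1.300: state=(6.024)
t=1.400: state=(6.058)
t=1.500: state=(6.087)
t=1.600: state=(6.112)
t=1.700: state=(6.133)
t=1.800: state=(6.152)
t=1.900: state=(6.168)
t=2.000: state=(6.182)
t=2.100: state=(6.193)
t=2.200: state=(6.203)
t=2.300: state=(6.212)
t=2.400: state=(6.219)
t=2.500: state=(6.226)
t=2.580: state=(6.230)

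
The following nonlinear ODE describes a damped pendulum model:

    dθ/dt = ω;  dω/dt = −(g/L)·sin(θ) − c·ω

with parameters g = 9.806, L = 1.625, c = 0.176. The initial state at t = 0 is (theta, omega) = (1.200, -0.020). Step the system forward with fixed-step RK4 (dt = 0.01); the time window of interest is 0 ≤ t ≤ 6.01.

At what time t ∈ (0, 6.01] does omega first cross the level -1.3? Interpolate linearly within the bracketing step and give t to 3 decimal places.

t=0.000: state=(1.200, -0.020)
step 1 (dt=0.01): k1=(-0.020, -5.621), k2=(-0.048, -5.616), k3=(-0.048, -5.615), k4=(-0.076, -5.610); state += dt/6·(k1+2k2+2k3+k4)
t=0.010: state=(1.200, -0.076)
t=0.020: state=(1.198, -0.132)
t=0.030: state=(1.197, -0.188)
continuing one RK4 step at a time; state shown every 20 steps (Δt=0.2):
t=0.200: state=(1.086, -1.106)
t=0.230: state=(1.050, -1.259)
next step: t=0.240: state=(1.037, -1.309) — omega has crossed -1.3
linear interpolation between t=0.230 (-1.25866) and t=0.240 (-1.30856) → t≈0.238

t = 0.238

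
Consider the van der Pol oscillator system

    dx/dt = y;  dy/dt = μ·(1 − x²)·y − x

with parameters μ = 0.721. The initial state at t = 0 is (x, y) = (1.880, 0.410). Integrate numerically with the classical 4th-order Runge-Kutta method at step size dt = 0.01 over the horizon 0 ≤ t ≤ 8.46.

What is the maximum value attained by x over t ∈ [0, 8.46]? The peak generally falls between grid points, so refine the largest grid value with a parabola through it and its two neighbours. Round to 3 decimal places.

max x = 2.004

t=0.000: state=(1.880, 0.410)
step 1 (dt=0.01): k1=(0.410, -2.629), k2=(0.397, -2.609), k3=(0.397, -2.609), k4=(0.384, -2.590); state += dt/6·(k1+2k2+2k3+k4)
t=0.010: state=(1.884, 0.384)
t=0.020: state=(1.888, 0.358)
t=0.030: state=(1.891, 0.333)
continuing one RK4 step at a time; state shown every 50 steps (Δt=0.5):
t=0.500: state=(1.835, -0.457)
t=1.000: state=(1.498, -0.864)
t=1.500: state=(0.968, -1.282)
t=2.000: state=(0.175, -1.936)
t=2.500: state=(-0.945, -2.357)
t=3.000: state=(-1.841, -0.979)
t=3.500: state=(-1.975, 0.256)
t=4.000: state=(-1.713, 0.733)
t=4.500: state=(-1.261, 1.084)
t=5.000: state=(-0.600, 1.606)
t=5.500: state=(0.385, 2.320)
t=6.000: state=(1.517, 1.825)
t=6.500: state=(1.997, 0.183)
t=7.000: state=(1.873, -0.554)
t=7.500: state=(1.503, -0.909)
t=8.000: state=(0.953, -1.320)
t=8.460: state=(0.216, -1.926)
largest grid value and its neighbours: x(6.570)=2.00389, x(6.580)=2.00407, x(6.590)=2.00403
parabola through these three points peaks at t≈6.583 with x≈2.00408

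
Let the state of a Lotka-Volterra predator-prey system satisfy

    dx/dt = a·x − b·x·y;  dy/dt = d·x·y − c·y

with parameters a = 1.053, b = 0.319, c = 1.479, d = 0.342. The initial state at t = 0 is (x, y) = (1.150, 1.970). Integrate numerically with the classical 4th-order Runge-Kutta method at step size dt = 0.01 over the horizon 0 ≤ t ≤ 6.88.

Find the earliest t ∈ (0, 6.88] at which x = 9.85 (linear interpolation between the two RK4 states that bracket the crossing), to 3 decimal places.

t=0.000: state=(1.150, 1.970)
step 1 (dt=0.01): k1=(0.488, -2.139), k2=(0.493, -2.126), k3=(0.493, -2.126), k4=(0.498, -2.112); state += dt/6·(k1+2k2+2k3+k4)
t=0.010: state=(1.155, 1.949)
t=0.020: state=(1.160, 1.928)
t=0.030: state=(1.165, 1.907)
continuing one RK4 step at a time; state shown every 25 steps (Δt=0.25):
t=0.250: state=(1.304, 1.511)
t=0.500: state=(1.525, 1.177)
t=0.750: state=(1.825, 0.938)
t=1.000: state=(2.219, 0.770)
t=1.250: state=(2.728, 0.657)
t=1.500: state=(3.379, 0.588)
t=1.750: state=(4.200, 0.561)
t=2.000: state=(5.224, 0.579)
t=2.250: state=(6.473, 0.659)
t=2.500: state=(7.941, 0.842)
t=2.750: state=(9.532, 1.227)
t=2.800: state=(9.843, 1.345)
next step: t=2.810: state=(9.904, 1.371) — x has crossed 9.85
linear interpolation between t=2.800 (9.84300) and t=2.810 (9.90420) → t≈2.801

t = 2.801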